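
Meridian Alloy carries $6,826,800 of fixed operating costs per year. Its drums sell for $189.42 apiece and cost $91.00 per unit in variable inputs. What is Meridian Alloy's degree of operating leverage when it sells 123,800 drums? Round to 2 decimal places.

Contribution at this volume is 123,800 × $98.42 = $12,184,396.00.
EBIT = $12,184,396.00 − $6,826,800 = $5,357,596.00.
DOL = contribution ÷ EBIT = $12,184,396.00 ÷ $5,357,596.00 = 2.2742.

2.27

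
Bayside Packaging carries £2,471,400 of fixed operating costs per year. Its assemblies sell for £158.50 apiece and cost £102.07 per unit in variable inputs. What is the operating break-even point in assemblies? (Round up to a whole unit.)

43,796 assemblies

Contribution margin per unit = £158.50 − £102.07 = £56.43.
Break-even Q = £2,471,400 / £56.43 = 43,795.85 → 43,796 assemblies.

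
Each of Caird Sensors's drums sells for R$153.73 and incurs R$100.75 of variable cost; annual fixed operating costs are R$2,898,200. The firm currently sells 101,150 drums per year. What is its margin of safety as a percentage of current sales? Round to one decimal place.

45.9%

Contribution margin per unit = R$153.73 − R$100.75 = R$52.98. Break-even units = R$2,898,200 ÷ R$52.98 = 54,703.66; break-even revenue = 54,703.66 × R$153.73 = R$8,409,593.92.
Actual sales revenue = 101,150 × R$153.73 = R$15,549,789.50.
Margin of safety = (R$15,549,789.50 − R$8,409,593.92) ÷ R$15,549,789.50 = 45.9%.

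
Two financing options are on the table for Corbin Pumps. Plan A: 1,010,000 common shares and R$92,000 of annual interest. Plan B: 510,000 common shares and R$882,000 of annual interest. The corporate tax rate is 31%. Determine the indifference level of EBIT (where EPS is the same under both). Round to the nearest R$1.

R$1,687,800

At indifference, (EBIT − 92,000)(1 − t)/1,010,000 = (EBIT − 882,000)(1 − t)/510,000.
The (1 − t) factor cancels: (EBIT − 92,000) × 510,000 = (EBIT − 882,000) × 1,010,000.
Solving, EBIT = (882,000·1,010,000 − 92,000·510,000) / (1,010,000 − 510,000) = 843,900,000,000 / 500,000 = 1,687,800.00.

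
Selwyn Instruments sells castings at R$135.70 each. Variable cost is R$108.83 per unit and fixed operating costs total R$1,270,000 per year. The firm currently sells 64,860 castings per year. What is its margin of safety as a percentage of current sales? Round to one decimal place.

Unit CM = price − variable cost = R$135.70 − R$108.83 = R$26.87. Break-even units = R$1,270,000 ÷ R$26.87 = 47,264.61; break-even revenue = 47,264.61 × R$135.70 = R$6,413,807.22.
Current sales = 64,860 × R$135.70 = R$8,801,502.00.
Margin of safety = (R$8,801,502.00 − R$6,413,807.22) ÷ R$8,801,502.00 = 27.1%.

27.1%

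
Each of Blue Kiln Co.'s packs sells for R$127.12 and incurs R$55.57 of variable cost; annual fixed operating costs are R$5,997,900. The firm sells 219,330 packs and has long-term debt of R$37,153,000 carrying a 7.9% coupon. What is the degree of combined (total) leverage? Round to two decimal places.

2.32

At 219,330 units, contribution = 219,330 × R$71.55 = R$15,693,061.50.
Subtracting fixed costs: EBIT = R$15,693,061.50 − R$5,997,900 = R$9,695,161.50. Interest = R$2,935,087.00, so EBIT − I = R$6,760,074.50.
DCL = contribution ÷ (EBIT − I) = R$15,693,061.50 ÷ R$6,760,074.50 = 2.3214.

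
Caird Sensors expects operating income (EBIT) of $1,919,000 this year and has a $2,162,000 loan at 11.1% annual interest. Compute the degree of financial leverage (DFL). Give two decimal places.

Interest = $239,982.00.
Degree of financial leverage = EBIT / (EBIT − interest) = $1,919,000 / $1,679,018.00 = 1.1429.

1.14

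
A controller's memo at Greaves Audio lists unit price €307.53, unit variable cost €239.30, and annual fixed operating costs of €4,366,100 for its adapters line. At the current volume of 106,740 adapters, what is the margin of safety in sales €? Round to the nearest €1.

Unit CM = price − variable cost = €307.53 − €239.30 = €68.23. Break-even units = €4,366,100 ÷ €68.23 = 63,990.91; break-even revenue = 63,990.91 × €307.53 = €19,679,125.50.
Current sales = 106,740 × €307.53 = €32,825,752.20.
Margin of safety = €32,825,752.20 − €19,679,125.50 = €13,146,627.

€13,146,627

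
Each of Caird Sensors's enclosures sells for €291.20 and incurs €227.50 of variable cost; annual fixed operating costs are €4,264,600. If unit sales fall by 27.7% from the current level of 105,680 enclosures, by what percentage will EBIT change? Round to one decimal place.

-75.6%

At 105,680 units, contribution = 105,680 × €63.70 = €6,731,816.00.
Operating income = contribution − fixed costs = €6,731,816.00 − €4,264,600 = €2,467,216.00.
DOL = contribution ÷ EBIT = €6,731,816.00 ÷ €2,467,216.00 = 2.7285.
So EBIT moves 2.7285 × (-27.7%) = -75.6%.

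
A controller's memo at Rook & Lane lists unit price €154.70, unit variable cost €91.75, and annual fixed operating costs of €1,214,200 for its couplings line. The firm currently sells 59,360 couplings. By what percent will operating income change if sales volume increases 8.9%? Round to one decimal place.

+13.2%

At 59,360 units, contribution = 59,360 × €62.95 = €3,736,712.00.
EBIT = €3,736,712.00 − €1,214,200 = €2,522,512.00.
So DOL = total CM / EBIT = €3,736,712.00 / €2,522,512.00 = 1.4813.
So EBIT moves 1.4813 × (+8.9%) = +13.2%.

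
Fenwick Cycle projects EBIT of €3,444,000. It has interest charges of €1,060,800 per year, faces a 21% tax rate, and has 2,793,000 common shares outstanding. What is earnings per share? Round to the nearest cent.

Pre-tax income = €3,444,000 − €1,060,800.00 = €2,383,200.00.
After tax at 21%: net income = €2,383,200.00 × 0.79 = €1,882,728.00.
EPS = €1,882,728.00 ÷ 2,793,000 = €0.67.

€0.67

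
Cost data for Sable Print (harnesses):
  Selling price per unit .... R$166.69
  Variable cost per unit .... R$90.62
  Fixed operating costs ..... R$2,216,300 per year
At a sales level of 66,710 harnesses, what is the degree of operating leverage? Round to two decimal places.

1.78

Total contribution margin = 66,710 × R$76.07 = R$5,074,629.70.
Subtracting fixed costs: EBIT = R$5,074,629.70 − R$2,216,300 = R$2,858,329.70.
So DOL = total CM / EBIT = R$5,074,629.70 / R$2,858,329.70 = 1.7754.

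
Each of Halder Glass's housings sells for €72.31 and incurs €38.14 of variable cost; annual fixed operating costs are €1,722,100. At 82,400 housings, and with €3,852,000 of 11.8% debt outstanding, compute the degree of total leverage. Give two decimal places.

Total contribution margin = 82,400 × €34.17 = €2,815,608.00.
Subtracting fixed costs: EBIT = €2,815,608.00 − €1,722,100 = €1,093,508.00. Interest = €454,536.00.
DOL = €2,815,608.00 ÷ €1,093,508.00 = 2.5748; DFL = €1,093,508.00 ÷ €638,972.00 = 1.7114.
DCL = DOL × DFL = 2.5748 × 1.7114 = 4.4065.

4.41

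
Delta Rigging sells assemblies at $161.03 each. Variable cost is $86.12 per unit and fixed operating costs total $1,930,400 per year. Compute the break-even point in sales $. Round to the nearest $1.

$4,149,677

Contribution margin per unit = $161.03 − $86.12 = $74.91, a CM ratio of $74.91 ÷ $161.03 = 0.4652.
Break-even sales = FC ÷ CM ratio = $1,930,400 × $161.03 / $74.91 = $4,149,677.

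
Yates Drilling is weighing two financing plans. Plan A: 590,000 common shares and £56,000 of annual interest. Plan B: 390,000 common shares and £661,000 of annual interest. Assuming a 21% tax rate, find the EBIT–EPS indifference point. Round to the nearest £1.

Set EPS_A = EPS_B: (EBIT − £56,000)(1 − 0.21) ÷ 590,000 = (EBIT − £661,000)(1 − 0.21) ÷ 390,000.
Cancelling (1 − t) and cross-multiplying: 390,000·(EBIT − 56,000) = 590,000·(EBIT − 661,000).
EBIT × (590,000 − 390,000) = 661,000 × 590,000 − 56,000 × 390,000 = 368,150,000,000, so EBIT = 368,150,000,000 ÷ 200,000 = 1,840,750.00.

£1,840,750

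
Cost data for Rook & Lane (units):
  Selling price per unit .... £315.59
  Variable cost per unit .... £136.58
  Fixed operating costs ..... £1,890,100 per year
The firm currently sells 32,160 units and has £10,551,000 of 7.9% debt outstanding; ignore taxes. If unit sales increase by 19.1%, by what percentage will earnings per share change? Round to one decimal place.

+36.2%

Contribution at this volume is 32,160 × £179.01 = £5,756,961.60.
Subtracting fixed costs: EBIT = £5,756,961.60 − £1,890,100 = £3,866,861.60.
After interest of £833,529.00, pre-tax earnings = £3,033,332.60.
Degree of combined leverage = contribution ÷ (EBIT − I) = £5,756,961.60 ÷ £3,033,332.60 = 1.8979.
EPS therefore changes by 1.8979 × (+19.1%) = +36.2%.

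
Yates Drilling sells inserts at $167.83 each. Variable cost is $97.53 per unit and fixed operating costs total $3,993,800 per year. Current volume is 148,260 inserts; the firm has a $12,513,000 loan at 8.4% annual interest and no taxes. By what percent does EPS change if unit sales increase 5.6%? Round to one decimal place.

+10.9%

Contribution at this volume is 148,260 × $70.30 = $10,422,678.00.
Subtracting fixed costs: EBIT = $10,422,678.00 − $3,993,800 = $6,428,878.00.
Interest = $1,051,092.00, so EBIT − I = $5,377,786.00.
Degree of combined leverage = contribution ÷ (EBIT − I) = $10,422,678.00 ÷ $5,377,786.00 = 1.9381.
EPS therefore changes by 1.9381 × (+5.6%) = +10.9%.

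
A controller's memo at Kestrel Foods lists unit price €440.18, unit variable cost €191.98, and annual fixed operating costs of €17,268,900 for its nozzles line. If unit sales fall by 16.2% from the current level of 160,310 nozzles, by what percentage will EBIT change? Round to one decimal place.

-28.6%

Contribution at this volume is 160,310 × €248.20 = €39,788,942.00.
Subtracting fixed costs: EBIT = €39,788,942.00 − €17,268,900 = €22,520,042.00.
So DOL = total CM / EBIT = €39,788,942.00 / €22,520,042.00 = 1.7668.
%ΔEBIT = DOL × %ΔSales = 1.7668 × -16.2% = -28.6%.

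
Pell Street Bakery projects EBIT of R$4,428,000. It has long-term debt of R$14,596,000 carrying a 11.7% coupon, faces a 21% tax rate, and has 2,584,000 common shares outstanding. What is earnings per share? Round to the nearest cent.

Pre-tax income = R$4,428,000 − R$1,707,732.00 = R$2,720,268.00.
After tax at 21%: net income = R$2,720,268.00 × 0.79 = R$2,149,011.72.
Per share: R$2,149,011.72 / 2,584,000 shares = R$0.83.

R$0.83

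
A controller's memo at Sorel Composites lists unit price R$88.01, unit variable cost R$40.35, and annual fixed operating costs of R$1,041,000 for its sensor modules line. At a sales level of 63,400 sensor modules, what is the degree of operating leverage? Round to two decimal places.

At 63,400 units, contribution = 63,400 × R$47.66 = R$3,021,644.00.
Subtracting fixed costs: EBIT = R$3,021,644.00 − R$1,041,000 = R$1,980,644.00.
DOL = contribution ÷ EBIT = R$3,021,644.00 ÷ R$1,980,644.00 = 1.5256.

1.53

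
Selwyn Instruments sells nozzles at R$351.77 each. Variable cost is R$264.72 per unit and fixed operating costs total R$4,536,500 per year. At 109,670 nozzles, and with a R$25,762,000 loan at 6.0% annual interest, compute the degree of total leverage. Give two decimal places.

Contribution at this volume is 109,670 × R$87.05 = R$9,546,773.50.
Operating income = contribution − fixed costs = R$9,546,773.50 − R$4,536,500 = R$5,010,273.50. Interest = R$1,545,720.00.
DOL = R$9,546,773.50 ÷ R$5,010,273.50 = 1.9054; DFL = R$5,010,273.50 ÷ R$3,464,553.50 = 1.4462.
Combined leverage = 1.9054 × 1.4462 = 2.7556.

2.76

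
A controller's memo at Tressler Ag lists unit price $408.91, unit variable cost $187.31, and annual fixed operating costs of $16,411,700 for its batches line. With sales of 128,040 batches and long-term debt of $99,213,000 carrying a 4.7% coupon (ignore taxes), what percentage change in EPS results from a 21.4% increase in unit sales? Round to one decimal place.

+83.2%

Contribution at this volume is 128,040 × $221.60 = $28,373,664.00.
EBIT = $28,373,664.00 − $16,411,700 = $11,961,964.00.
Interest = $4,663,011.00, so EBIT − I = $7,298,953.00.
DCL = total CM / (EBIT − I) = $28,373,664.00 / $7,298,953.00 = 3.8874.
%ΔEPS = DCL × %ΔSales = 3.8874 × +21.4% = +83.2%.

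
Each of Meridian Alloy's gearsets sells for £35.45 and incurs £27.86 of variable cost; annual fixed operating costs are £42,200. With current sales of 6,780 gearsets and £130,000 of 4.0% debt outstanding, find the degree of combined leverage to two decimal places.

12.67

Total contribution margin = 6,780 × £7.59 = £51,460.20.
Subtracting fixed costs: EBIT = £51,460.20 − £42,200 = £9,260.20. Interest = £5,200.00, so EBIT − I = £4,060.20.
Degree of total leverage = total CM / (EBIT − interest) = £51,460.20 / £4,060.20 = 12.6743.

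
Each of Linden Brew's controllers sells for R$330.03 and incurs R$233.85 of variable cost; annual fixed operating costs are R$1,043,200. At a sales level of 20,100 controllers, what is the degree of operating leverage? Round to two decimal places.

At 20,100 units, contribution = 20,100 × R$96.18 = R$1,933,218.00.
EBIT = R$1,933,218.00 − R$1,043,200 = R$890,018.00.
DOL = contribution ÷ EBIT = R$1,933,218.00 ÷ R$890,018.00 = 2.1721.

2.17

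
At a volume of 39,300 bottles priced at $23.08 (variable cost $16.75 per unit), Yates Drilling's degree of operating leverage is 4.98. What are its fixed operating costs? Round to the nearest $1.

At 39,300 units, contribution = 39,300 × $6.33 = $248,769.00.
DOL = contribution / EBIT, so EBIT = $248,769.00 / 4.98 = $49,953.61.
And FC = contribution − EBIT = $248,769.00 − $49,953.61 = $198,815.

$198,815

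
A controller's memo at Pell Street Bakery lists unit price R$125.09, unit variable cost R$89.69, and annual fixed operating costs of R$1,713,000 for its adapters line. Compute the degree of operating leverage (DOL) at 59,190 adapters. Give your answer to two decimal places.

5.48

At 59,190 units, contribution = 59,190 × R$35.40 = R$2,095,326.00.
Operating income = contribution − fixed costs = R$2,095,326.00 − R$1,713,000 = R$382,326.00.
So DOL = total CM / EBIT = R$2,095,326.00 / R$382,326.00 = 5.4805.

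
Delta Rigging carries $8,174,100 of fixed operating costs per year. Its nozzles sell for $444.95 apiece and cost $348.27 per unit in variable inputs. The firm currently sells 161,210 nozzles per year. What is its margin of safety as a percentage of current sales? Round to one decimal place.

47.6%

Contribution margin per unit = $444.95 − $348.27 = $96.68. Break-even units = $8,174,100 ÷ $96.68 = 84,547.99; break-even revenue = 84,547.99 × $444.95 = $37,619,629.65.
Actual sales revenue = 161,210 × $444.95 = $71,730,389.50.
Margin of safety = ($71,730,389.50 − $37,619,629.65) ÷ $71,730,389.50 = 47.6%.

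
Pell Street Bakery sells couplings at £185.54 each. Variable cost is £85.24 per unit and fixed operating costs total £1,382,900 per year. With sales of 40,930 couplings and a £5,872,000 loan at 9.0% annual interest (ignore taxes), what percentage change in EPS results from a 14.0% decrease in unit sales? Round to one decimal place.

-26.2%

At 40,930 units, contribution = 40,930 × £100.30 = £4,105,279.00.
EBIT = £4,105,279.00 − £1,382,900 = £2,722,379.00.
After interest of £528,480.00, pre-tax earnings = £2,193,899.00.
Degree of combined leverage = contribution ÷ (EBIT − I) = £4,105,279.00 ÷ £2,193,899.00 = 1.8712.
EPS therefore changes by 1.8712 × (-14.0%) = -26.2%.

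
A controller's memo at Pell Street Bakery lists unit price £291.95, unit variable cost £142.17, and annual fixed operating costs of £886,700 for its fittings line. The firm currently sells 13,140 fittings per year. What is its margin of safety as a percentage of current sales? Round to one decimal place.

Contribution margin per unit = £291.95 − £142.17 = £149.78. Break-even units = £886,700 ÷ £149.78 = 5,920.02; break-even revenue = 5,920.02 × £291.95 = £1,728,348.68.
Current sales = 13,140 × £291.95 = £3,836,223.00.
Margin of safety = (£3,836,223.00 − £1,728,348.68) ÷ £3,836,223.00 = 54.9%.

54.9%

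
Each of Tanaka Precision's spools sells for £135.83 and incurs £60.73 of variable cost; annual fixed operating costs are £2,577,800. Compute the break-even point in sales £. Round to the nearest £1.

CM per unit = £135.83 − £60.73 = £75.10; CM ratio = £75.10 / £135.83 = 0.5529.
Break-even revenue = fixed costs × price ÷ CM = £2,577,800 × £135.83 ÷ £75.10 = £4,662,351.

£4,662,351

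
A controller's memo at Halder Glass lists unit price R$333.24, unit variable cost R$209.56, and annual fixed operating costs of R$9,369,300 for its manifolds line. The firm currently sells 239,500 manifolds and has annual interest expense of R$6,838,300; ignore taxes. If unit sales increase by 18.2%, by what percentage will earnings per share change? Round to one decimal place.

At 239,500 units, contribution = 239,500 × R$123.68 = R$29,621,360.00.
EBIT = R$29,621,360.00 − R$9,369,300 = R$20,252,060.00.
After interest of R$6,838,300.00, pre-tax earnings = R$13,413,760.00.
Degree of combined leverage = contribution ÷ (EBIT − I) = R$29,621,360.00 ÷ R$13,413,760.00 = 2.2083.
EPS therefore changes by 2.2083 × (+18.2%) = +40.2%.

+40.2%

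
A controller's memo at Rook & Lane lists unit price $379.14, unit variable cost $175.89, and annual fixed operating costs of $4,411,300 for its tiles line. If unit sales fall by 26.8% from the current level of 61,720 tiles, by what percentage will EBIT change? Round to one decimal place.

Contribution at this volume is 61,720 × $203.25 = $12,544,590.00.
Operating income = contribution − fixed costs = $12,544,590.00 − $4,411,300 = $8,133,290.00.
DOL = contribution ÷ EBIT = $12,544,590.00 ÷ $8,133,290.00 = 1.5424.
So EBIT moves 1.5424 × (-26.8%) = -41.3%.

-41.3%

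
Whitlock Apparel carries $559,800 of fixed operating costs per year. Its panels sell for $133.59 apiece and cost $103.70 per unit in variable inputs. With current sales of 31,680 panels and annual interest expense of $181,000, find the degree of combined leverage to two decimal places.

4.59

At 31,680 units, contribution = 31,680 × $29.89 = $946,915.20.
Subtracting fixed costs: EBIT = $946,915.20 − $559,800 = $387,115.20. Interest = $181,000.00, so EBIT − I = $206,115.20.
DCL = contribution ÷ (EBIT − I) = $946,915.20 ÷ $206,115.20 = 4.5941.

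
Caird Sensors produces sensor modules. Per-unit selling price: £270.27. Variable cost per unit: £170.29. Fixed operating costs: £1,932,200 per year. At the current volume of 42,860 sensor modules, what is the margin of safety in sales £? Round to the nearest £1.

Each unit contributes £270.27 − £170.29 = £99.98. Break-even units = £1,932,200 ÷ £99.98 = 19,325.87; break-even revenue = 19,325.87 × £270.27 = £5,223,201.58.
Actual sales revenue = 42,860 × £270.27 = £11,583,772.20.
Margin of safety = £11,583,772.20 − £5,223,201.58 = £6,360,571.

£6,360,571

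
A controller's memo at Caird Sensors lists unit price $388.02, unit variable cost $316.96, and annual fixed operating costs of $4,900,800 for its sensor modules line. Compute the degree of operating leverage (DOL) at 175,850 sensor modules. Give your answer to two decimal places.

1.65

At 175,850 units, contribution = 175,850 × $71.06 = $12,495,901.00.
Subtracting fixed costs: EBIT = $12,495,901.00 − $4,900,800 = $7,595,101.00.
DOL = contribution ÷ EBIT = $12,495,901.00 ÷ $7,595,101.00 = 1.6453.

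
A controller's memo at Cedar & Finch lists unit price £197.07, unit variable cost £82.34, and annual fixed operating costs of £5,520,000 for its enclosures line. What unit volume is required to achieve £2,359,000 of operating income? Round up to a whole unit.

68,675 enclosures

Contribution margin per unit = £197.07 − £82.34 = £114.73.
Units = (FC + target) / CM = (£5,520,000 + £2,359,000) / £114.73 = 68,674.28, so 68,675 enclosures.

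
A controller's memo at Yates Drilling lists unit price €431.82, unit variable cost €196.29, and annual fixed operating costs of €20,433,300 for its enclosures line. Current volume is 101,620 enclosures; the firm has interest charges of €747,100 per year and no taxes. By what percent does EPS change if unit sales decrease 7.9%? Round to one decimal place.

-68.7%

At 101,620 units, contribution = 101,620 × €235.53 = €23,934,558.60.
EBIT = €23,934,558.60 − €20,433,300 = €3,501,258.60.
After interest of €747,100.00, pre-tax earnings = €2,754,158.60.
DCL = total CM / (EBIT − I) = €23,934,558.60 / €2,754,158.60 = 8.6903.
%ΔEPS = DCL × %ΔSales = 8.6903 × -7.9% = -68.7%.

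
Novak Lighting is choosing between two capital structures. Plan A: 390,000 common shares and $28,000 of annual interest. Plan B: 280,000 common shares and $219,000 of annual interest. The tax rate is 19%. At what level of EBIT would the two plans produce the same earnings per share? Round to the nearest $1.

$705,182

Set EPS_A = EPS_B: (EBIT − $28,000)(1 − 0.19) ÷ 390,000 = (EBIT − $219,000)(1 − 0.19) ÷ 280,000.
Cancelling (1 − t) and cross-multiplying: 280,000·(EBIT − 28,000) = 390,000·(EBIT − 219,000).
EBIT × (390,000 − 280,000) = 219,000 × 390,000 − 28,000 × 280,000 = 77,570,000,000, so EBIT = 77,570,000,000 ÷ 110,000 = 705,181.82.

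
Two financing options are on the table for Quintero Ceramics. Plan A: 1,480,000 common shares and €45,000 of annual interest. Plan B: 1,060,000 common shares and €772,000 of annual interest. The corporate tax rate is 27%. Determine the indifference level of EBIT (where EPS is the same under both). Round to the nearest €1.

At indifference, (EBIT − 45,000)(1 − t)/1,480,000 = (EBIT − 772,000)(1 − t)/1,060,000.
Cancelling (1 − t) and cross-multiplying: 1,060,000·(EBIT − 45,000) = 1,480,000·(EBIT − 772,000).
EBIT × (1,480,000 − 1,060,000) = 772,000 × 1,480,000 − 45,000 × 1,060,000 = 1,094,860,000,000, so EBIT = 1,094,860,000,000 ÷ 420,000 = 2,606,809.52.

€2,606,810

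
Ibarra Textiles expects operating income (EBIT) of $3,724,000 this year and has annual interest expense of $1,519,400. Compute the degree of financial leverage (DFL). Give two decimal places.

1.69

Annual interest charges come to $1,519,400.00.
Degree of financial leverage = EBIT / (EBIT − interest) = $3,724,000 / $2,204,600.00 = 1.6892.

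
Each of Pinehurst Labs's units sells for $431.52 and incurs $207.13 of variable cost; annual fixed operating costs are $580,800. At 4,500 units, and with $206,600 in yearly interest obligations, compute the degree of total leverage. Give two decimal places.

Total contribution margin = 4,500 × $224.39 = $1,009,755.00.
Operating income = contribution − fixed costs = $1,009,755.00 − $580,800 = $428,955.00. Interest = $206,600.00.
DOL = $1,009,755.00 ÷ $428,955.00 = 2.3540; DFL = $428,955.00 ÷ $222,355.00 = 1.9291.
DCL = DOL × DFL = 2.3540 × 1.9291 = 4.5411.

4.54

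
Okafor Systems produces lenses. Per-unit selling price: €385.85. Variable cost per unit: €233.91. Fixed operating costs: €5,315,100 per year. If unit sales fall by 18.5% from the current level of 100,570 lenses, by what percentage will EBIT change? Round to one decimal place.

-28.4%

Contribution at this volume is 100,570 × €151.94 = €15,280,605.80.
Subtracting fixed costs: EBIT = €15,280,605.80 − €5,315,100 = €9,965,505.80.
DOL = contribution ÷ EBIT = €15,280,605.80 ÷ €9,965,505.80 = 1.5333.
So EBIT moves 1.5333 × (-18.5%) = -28.4%.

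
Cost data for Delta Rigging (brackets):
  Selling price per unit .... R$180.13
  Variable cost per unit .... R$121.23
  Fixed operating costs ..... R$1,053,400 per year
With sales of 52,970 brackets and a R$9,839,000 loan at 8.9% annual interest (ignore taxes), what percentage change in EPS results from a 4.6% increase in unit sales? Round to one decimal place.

Contribution at this volume is 52,970 × R$58.90 = R$3,119,933.00.
Subtracting fixed costs: EBIT = R$3,119,933.00 − R$1,053,400 = R$2,066,533.00.
Interest = R$875,671.00, so EBIT − I = R$1,190,862.00.
DCL = total CM / (EBIT − I) = R$3,119,933.00 / R$1,190,862.00 = 2.6199.
EPS therefore changes by 2.6199 × (+4.6%) = +12.1%.

+12.1%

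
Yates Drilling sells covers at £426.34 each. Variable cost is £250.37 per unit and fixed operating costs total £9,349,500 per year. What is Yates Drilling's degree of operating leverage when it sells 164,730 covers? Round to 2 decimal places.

Contribution at this volume is 164,730 × £175.97 = £28,987,538.10.
Operating income = contribution − fixed costs = £28,987,538.10 − £9,349,500 = £19,638,038.10.
Degree of operating leverage = £28,987,538.10 / £19,638,038.10 = 1.4761.

1.48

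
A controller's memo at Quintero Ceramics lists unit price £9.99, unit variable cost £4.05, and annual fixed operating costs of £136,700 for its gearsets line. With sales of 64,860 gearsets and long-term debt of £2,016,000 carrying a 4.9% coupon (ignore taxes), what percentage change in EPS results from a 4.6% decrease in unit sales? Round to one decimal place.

At 64,860 units, contribution = 64,860 × £5.94 = £385,268.40.
Operating income = contribution − fixed costs = £385,268.40 − £136,700 = £248,568.40.
After interest of £98,784.00, pre-tax earnings = £149,784.40.
DCL = total CM / (EBIT − I) = £385,268.40 / £149,784.40 = 2.5722.
%ΔEPS = DCL × %ΔSales = 2.5722 × -4.6% = -11.8%.

-11.8%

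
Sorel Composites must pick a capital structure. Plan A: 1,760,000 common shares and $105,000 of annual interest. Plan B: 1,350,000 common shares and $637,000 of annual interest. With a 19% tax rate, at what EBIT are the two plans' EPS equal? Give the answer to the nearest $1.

Set EPS_A = EPS_B: (EBIT − $105,000)(1 − 0.19) ÷ 1,760,000 = (EBIT − $637,000)(1 − 0.19) ÷ 1,350,000.
The (1 − t) factor cancels: (EBIT − 105,000) × 1,350,000 = (EBIT − 637,000) × 1,760,000.
EBIT × (1,760,000 − 1,350,000) = 637,000 × 1,760,000 − 105,000 × 1,350,000 = 979,370,000,000, so EBIT = 979,370,000,000 ÷ 410,000 = 2,388,707.32.

$2,388,707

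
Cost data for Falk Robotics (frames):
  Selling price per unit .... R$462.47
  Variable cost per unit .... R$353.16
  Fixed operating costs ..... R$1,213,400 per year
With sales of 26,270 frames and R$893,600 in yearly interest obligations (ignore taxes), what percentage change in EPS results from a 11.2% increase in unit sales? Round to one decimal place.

+42.1%

Contribution at this volume is 26,270 × R$109.31 = R$2,871,573.70.
EBIT = R$2,871,573.70 − R$1,213,400 = R$1,658,173.70.
Interest = R$893,600.00, so EBIT − I = R$764,573.70.
DCL = total CM / (EBIT − I) = R$2,871,573.70 / R$764,573.70 = 3.7558.
EPS therefore changes by 3.7558 × (+11.2%) = +42.1%.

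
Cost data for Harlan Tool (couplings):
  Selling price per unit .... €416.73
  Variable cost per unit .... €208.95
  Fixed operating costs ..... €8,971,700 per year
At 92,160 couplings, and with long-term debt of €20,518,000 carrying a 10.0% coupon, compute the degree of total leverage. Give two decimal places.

At 92,160 units, contribution = 92,160 × €207.78 = €19,149,004.80.
Subtracting fixed costs: EBIT = €19,149,004.80 − €8,971,700 = €10,177,304.80. Interest = €2,051,800.00, so EBIT − I = €8,125,504.80.
DCL = contribution ÷ (EBIT − I) = €19,149,004.80 ÷ €8,125,504.80 = 2.3567.

2.36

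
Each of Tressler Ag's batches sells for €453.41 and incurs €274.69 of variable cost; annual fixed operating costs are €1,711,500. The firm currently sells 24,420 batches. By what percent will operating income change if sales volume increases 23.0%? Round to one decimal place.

At 24,420 units, contribution = 24,420 × €178.72 = €4,364,342.40.
Operating income = contribution − fixed costs = €4,364,342.40 − €1,711,500 = €2,652,842.40.
Degree of operating leverage = €4,364,342.40 / €2,652,842.40 = 1.6452.
%ΔEBIT = DOL × %ΔSales = 1.6452 × +23.0% = +37.8%.

+37.8%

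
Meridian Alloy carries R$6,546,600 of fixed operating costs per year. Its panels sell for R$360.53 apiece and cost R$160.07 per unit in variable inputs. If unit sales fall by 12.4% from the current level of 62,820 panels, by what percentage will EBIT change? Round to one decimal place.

-25.8%

Contribution at this volume is 62,820 × R$200.46 = R$12,592,897.20.
EBIT = R$12,592,897.20 − R$6,546,600 = R$6,046,297.20.
So DOL = total CM / EBIT = R$12,592,897.20 / R$6,046,297.20 = 2.0827.
Operating income changes by 2.0827 × -12.4% = -25.8%.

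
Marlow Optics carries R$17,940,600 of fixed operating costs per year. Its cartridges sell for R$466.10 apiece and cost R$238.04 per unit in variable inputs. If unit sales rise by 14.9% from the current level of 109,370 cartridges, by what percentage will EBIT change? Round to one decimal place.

+53.1%

At 109,370 units, contribution = 109,370 × R$228.06 = R$24,942,922.20.
Subtracting fixed costs: EBIT = R$24,942,922.20 − R$17,940,600 = R$7,002,322.20.
So DOL = total CM / EBIT = R$24,942,922.20 / R$7,002,322.20 = 3.5621.
Operating income changes by 3.5621 × +14.9% = +53.1%.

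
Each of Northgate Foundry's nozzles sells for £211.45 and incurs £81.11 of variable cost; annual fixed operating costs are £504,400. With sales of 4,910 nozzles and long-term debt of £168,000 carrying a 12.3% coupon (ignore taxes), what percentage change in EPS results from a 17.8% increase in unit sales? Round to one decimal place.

Total contribution margin = 4,910 × £130.34 = £639,969.40.
Subtracting fixed costs: EBIT = £639,969.40 − £504,400 = £135,569.40.
Interest = £20,664.00, so EBIT − I = £114,905.40.
DCL = total CM / (EBIT − I) = £639,969.40 / £114,905.40 = 5.5695.
EPS therefore changes by 5.5695 × (+17.8%) = +99.1%.

+99.1%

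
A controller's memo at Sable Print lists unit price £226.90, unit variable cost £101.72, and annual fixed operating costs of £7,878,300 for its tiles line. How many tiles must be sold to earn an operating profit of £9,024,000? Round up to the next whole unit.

Each unit contributes £226.90 − £101.72 = £125.18.
Units = (FC + target) / CM = (£7,878,300 + £9,024,000) / £125.18 = 135,023.97, so 135,024 tiles.

135,024 tiles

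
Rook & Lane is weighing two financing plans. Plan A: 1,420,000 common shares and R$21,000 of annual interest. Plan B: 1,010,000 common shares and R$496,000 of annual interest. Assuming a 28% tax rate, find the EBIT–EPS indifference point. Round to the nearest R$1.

R$1,666,122

Set EPS_A = EPS_B: (EBIT − R$21,000)(1 − 0.28) ÷ 1,420,000 = (EBIT − R$496,000)(1 − 0.28) ÷ 1,010,000.
The (1 − t) factor cancels: (EBIT − 21,000) × 1,010,000 = (EBIT − 496,000) × 1,420,000.
Solving, EBIT = (496,000·1,420,000 − 21,000·1,010,000) / (1,420,000 − 1,010,000) = 683,110,000,000 / 410,000 = 1,666,121.95.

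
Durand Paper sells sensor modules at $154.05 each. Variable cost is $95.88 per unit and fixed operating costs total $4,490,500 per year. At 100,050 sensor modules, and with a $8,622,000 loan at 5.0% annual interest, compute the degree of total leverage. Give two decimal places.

Contribution at this volume is 100,050 × $58.17 = $5,819,908.50.
Operating income = contribution − fixed costs = $5,819,908.50 − $4,490,500 = $1,329,408.50. Interest = $431,100.00.
DOL = $5,819,908.50 ÷ $1,329,408.50 = 4.3778; DFL = $1,329,408.50 ÷ $898,308.50 = 1.4799.
Combined leverage = 4.3778 × 1.4799 = 6.4787.

6.48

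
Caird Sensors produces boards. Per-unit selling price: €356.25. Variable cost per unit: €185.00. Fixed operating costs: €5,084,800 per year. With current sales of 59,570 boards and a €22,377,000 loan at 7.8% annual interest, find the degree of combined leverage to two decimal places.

Total contribution margin = 59,570 × €171.25 = €10,201,362.50.
Operating income = contribution − fixed costs = €10,201,362.50 − €5,084,800 = €5,116,562.50. Interest = €1,745,406.00.
DOL = €10,201,362.50 ÷ €5,116,562.50 = 1.9938; DFL = €5,116,562.50 ÷ €3,371,156.50 = 1.5177.
DCL = DOL × DFL = 1.9938 × 1.5177 = 3.0260.

3.03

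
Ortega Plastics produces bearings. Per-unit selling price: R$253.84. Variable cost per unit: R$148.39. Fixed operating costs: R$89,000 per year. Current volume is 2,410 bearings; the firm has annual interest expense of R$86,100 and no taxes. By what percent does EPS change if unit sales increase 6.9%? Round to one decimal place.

Total contribution margin = 2,410 × R$105.45 = R$254,134.50.
Operating income = contribution − fixed costs = R$254,134.50 − R$89,000 = R$165,134.50.
After interest of R$86,100.00, pre-tax earnings = R$79,034.50.
Degree of combined leverage = contribution ÷ (EBIT − I) = R$254,134.50 ÷ R$79,034.50 = 3.2155.
%ΔEPS = DCL × %ΔSales = 3.2155 × +6.9% = +22.2%.

+22.2%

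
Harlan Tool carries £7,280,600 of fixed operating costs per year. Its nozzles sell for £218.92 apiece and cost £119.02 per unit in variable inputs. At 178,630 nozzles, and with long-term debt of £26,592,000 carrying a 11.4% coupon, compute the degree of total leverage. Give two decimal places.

2.37

Total contribution margin = 178,630 × £99.90 = £17,845,137.00.
Operating income = contribution − fixed costs = £17,845,137.00 − £7,280,600 = £10,564,537.00. Interest = £3,031,488.00, so EBIT − I = £7,533,049.00.
Degree of total leverage = total CM / (EBIT − interest) = £17,845,137.00 / £7,533,049.00 = 2.3689.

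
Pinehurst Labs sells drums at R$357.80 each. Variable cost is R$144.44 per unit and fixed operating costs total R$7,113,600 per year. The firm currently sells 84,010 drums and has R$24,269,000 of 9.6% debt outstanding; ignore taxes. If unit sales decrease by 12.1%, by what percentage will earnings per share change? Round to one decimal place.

-25.6%

At 84,010 units, contribution = 84,010 × R$213.36 = R$17,924,373.60.
Subtracting fixed costs: EBIT = R$17,924,373.60 − R$7,113,600 = R$10,810,773.60.
Interest = R$2,329,824.00, so EBIT − I = R$8,480,949.60.
Degree of combined leverage = contribution ÷ (EBIT − I) = R$17,924,373.60 ÷ R$8,480,949.60 = 2.1135.
EPS therefore changes by 2.1135 × (-12.1%) = -25.6%.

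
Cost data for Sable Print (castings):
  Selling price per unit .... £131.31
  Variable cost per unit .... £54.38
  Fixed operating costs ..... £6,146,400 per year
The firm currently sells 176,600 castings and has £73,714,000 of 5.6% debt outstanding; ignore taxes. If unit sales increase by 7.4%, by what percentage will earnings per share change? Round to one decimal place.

At 176,600 units, contribution = 176,600 × £76.93 = £13,585,838.00.
Subtracting fixed costs: EBIT = £13,585,838.00 − £6,146,400 = £7,439,438.00.
After interest of £4,127,984.00, pre-tax earnings = £3,311,454.00.
Degree of combined leverage = contribution ÷ (EBIT − I) = £13,585,838.00 ÷ £3,311,454.00 = 4.1027.
EPS therefore changes by 4.1027 × (+7.4%) = +30.4%.

+30.4%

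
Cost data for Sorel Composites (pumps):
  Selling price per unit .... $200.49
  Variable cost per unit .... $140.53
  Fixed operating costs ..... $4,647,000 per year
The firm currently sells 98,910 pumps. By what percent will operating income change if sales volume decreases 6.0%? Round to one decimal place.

At 98,910 units, contribution = 98,910 × $59.96 = $5,930,643.60.
Operating income = contribution − fixed costs = $5,930,643.60 − $4,647,000 = $1,283,643.60.
DOL = contribution ÷ EBIT = $5,930,643.60 ÷ $1,283,643.60 = 4.6202.
So EBIT moves 4.6202 × (-6.0%) = -27.7%.

-27.7%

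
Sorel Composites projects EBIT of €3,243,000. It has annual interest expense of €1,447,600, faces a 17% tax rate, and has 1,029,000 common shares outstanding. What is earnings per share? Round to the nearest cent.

Interest = €1,447,600.00, so EBT = €3,243,000 − €1,447,600.00 = €1,795,400.00.
Net income = €1,795,400.00 × (1 − 0.17) = €1,490,182.00.
EPS = €1,490,182.00 ÷ 1,029,000 = €1.45.

€1.45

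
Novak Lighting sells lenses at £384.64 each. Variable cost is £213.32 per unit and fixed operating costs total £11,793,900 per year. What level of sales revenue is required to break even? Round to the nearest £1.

£26,479,137

CM per unit = £384.64 − £213.32 = £171.32; CM ratio = £171.32 / £384.64 = 0.4454.
Break-even sales = FC ÷ CM ratio = £11,793,900 × £384.64 / £171.32 = £26,479,137.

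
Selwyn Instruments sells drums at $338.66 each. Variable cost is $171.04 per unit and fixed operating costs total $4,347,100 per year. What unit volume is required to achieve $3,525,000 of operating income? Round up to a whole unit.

46,964 drums

Each unit contributes $338.66 − $171.04 = $167.62.
Required volume = (fixed costs + target profit) ÷ CM = ($4,347,100 + $3,525,000) ÷ $167.62 = 46,963.97, so 46,964 drums.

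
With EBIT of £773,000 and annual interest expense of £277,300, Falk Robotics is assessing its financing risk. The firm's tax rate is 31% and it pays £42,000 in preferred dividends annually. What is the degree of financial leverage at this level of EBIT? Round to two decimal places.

Annual interest charges come to £277,300.00.
Pre-tax preferred-dividend burden = £42,000 ÷ (1 − 0.31) = £60,869.57.
DFL = EBIT ÷ [EBIT − I − D_p/(1−t)] = £773,000 ÷ [£773,000 − £277,300.00 − £60,869.57] = £773,000 ÷ £434,830.43 = 1.7777.

1.78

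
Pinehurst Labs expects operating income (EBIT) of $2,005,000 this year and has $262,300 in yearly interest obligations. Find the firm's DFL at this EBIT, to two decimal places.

Interest = $262,300.00.
DFL = EBIT ÷ (EBIT − I) = $2,005,000 ÷ ($2,005,000 − $262,300.00) = $2,005,000 ÷ $1,742,700.00 = 1.1505.

1.15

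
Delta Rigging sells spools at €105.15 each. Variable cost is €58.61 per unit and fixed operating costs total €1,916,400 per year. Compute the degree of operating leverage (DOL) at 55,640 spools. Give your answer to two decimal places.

At 55,640 units, contribution = 55,640 × €46.54 = €2,589,485.60.
EBIT = €2,589,485.60 − €1,916,400 = €673,085.60.
So DOL = total CM / EBIT = €2,589,485.60 / €673,085.60 = 3.8472.

3.85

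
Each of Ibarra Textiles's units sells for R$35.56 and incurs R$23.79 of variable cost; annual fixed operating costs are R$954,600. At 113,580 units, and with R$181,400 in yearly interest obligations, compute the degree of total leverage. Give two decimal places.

Total contribution margin = 113,580 × R$11.77 = R$1,336,836.60.
EBIT = R$1,336,836.60 − R$954,600 = R$382,236.60. Interest = R$181,400.00, so EBIT − I = R$200,836.60.
Degree of total leverage = total CM / (EBIT − interest) = R$1,336,836.60 / R$200,836.60 = 6.6563.

6.66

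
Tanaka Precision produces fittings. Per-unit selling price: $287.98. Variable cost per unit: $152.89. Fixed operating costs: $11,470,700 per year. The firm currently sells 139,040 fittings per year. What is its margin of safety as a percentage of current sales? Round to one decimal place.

Each unit contributes $287.98 − $152.89 = $135.09. Break-even units = $11,470,700 ÷ $135.09 = 84,911.54; break-even revenue = 84,911.54 × $287.98 = $24,452,825.42.
Actual sales revenue = 139,040 × $287.98 = $40,040,739.20.
Margin of safety = ($40,040,739.20 − $24,452,825.42) ÷ $40,040,739.20 = 38.9%.

38.9%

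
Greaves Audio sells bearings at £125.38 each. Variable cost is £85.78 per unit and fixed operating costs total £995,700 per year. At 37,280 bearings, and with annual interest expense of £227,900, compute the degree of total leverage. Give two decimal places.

5.84

Contribution at this volume is 37,280 × £39.60 = £1,476,288.00.
EBIT = £1,476,288.00 − £995,700 = £480,588.00. Interest = £227,900.00, so EBIT − I = £252,688.00.
DCL = contribution ÷ (EBIT − I) = £1,476,288.00 ÷ £252,688.00 = 5.8423.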